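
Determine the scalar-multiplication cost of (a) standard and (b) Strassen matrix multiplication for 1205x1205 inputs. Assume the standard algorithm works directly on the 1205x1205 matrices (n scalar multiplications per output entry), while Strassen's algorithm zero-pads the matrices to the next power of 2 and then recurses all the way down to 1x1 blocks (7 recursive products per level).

Matrix multiplication for 1205x1205 matrices:

Strassen's algorithm requires power-of-2 dimensions. Pad 1205x1205 to 2048x2048 (next power of 2).

Standard algorithm: 1205^3 = 1749690125 multiplications
Strassen's algorithm: 7^(log2(2048)) = 7^11 = 1977326743 multiplications
Difference: 1749690125 - 1977326743 = -227636618 (Strassen uses MORE here due to padding overhead — for small or just-over-power-of-2 n, padding can outweigh the per-level savings)

Standard: 1749690125 multiplications (1205^3). Strassen: 1977326743 multiplications (7^11, after padding to 2048x2048). Strassen reduces 8 recursive multiplications to 7 at each level.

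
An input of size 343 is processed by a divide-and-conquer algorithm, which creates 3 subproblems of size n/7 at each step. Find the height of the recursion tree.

For divide and conquer with division factor 7:

Problem sizes at each level:
Level 0: 343
Level 1: 49
Level 2: 7
Level 3: 1

The root is level 0 and the size-1 base case is level 3 (the tree spans levels 0 through 3, i.e. 4 levels counting the root), so the depth is the number of divisions: log_7(343) = 3

The recursion tree depth is log_7(343) = 3. At each level, the problem size is divided by 7, so it takes 3 divisions to reduce to a base case of size 1. The algorithm makes 3 recursive calls at each level.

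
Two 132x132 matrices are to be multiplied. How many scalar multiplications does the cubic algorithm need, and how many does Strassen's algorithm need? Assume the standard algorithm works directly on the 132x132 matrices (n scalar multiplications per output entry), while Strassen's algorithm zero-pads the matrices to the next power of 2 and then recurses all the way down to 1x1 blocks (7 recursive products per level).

Matrix multiplication for 132x132 matrices:

Strassen's algorithm requires power-of-2 dimensions. Pad 132x132 to 256x256 (next power of 2).

Standard algorithm: 132^3 = 2299968 multiplications
Strassen's algorithm: 7^(log2(256)) = 7^8 = 5764801 multiplications
Difference: 2299968 - 5764801 = -3464833 (Strassen uses MORE here due to padding overhead — for small or just-over-power-of-2 n, padding can outweigh the per-level savings)

Standard: 2299968 multiplications (132^3). Strassen: 5764801 multiplications (7^8, after padding to 256x256). Strassen reduces 8 recursive multiplications to 7 at each level.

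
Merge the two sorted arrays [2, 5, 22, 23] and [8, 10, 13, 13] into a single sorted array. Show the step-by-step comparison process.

Merging process:

Compare 2 vs 8: take 2 from left. Merged: [2]
Compare 5 vs 8: take 5 from left. Merged: [2, 5]
Compare 22 vs 8: take 8 from right. Merged: [2, 5, 8]
Compare 22 vs 10: take 10 from right. Merged: [2, 5, 8, 10]
Compare 22 vs 13: take 13 from right. Merged: [2, 5, 8, 10, 13]
Compare 22 vs 13: take 13 from right. Merged: [2, 5, 8, 10, 13, 13]
Append remaining from left: [22, 23]. Merged: [2, 5, 8, 10, 13, 13, 22, 23]

Final merged array: [2, 5, 8, 10, 13, 13, 22, 23]
Total comparisons: 6

The merged array is [2, 5, 8, 10, 13, 13, 22, 23], requiring 6 comparisons. The merge step runs in O(n) time where n is the total number of elements.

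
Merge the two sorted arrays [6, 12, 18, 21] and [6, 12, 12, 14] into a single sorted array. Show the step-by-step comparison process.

Merging process:

Compare 6 vs 6: take 6 from left. Merged: [6]
Compare 12 vs 6: take 6 from right. Merged: [6, 6]
Compare 12 vs 12: take 12 from left. Merged: [6, 6, 12]
Compare 18 vs 12: take 12 from right. Merged: [6, 6, 12, 12]
Compare 18 vs 12: take 12 from right. Merged: [6, 6, 12, 12, 12]
Compare 18 vs 14: take 14 from right. Merged: [6, 6, 12, 12, 12, 14]
Append remaining from left: [18, 21]. Merged: [6, 6, 12, 12, 12, 14, 18, 21]

Final merged array: [6, 6, 12, 12, 12, 14, 18, 21]
Total comparisons: 6

The merged array is [6, 6, 12, 12, 12, 14, 18, 21], requiring 6 comparisons. The merge step runs in O(n) time where n is the total number of elements.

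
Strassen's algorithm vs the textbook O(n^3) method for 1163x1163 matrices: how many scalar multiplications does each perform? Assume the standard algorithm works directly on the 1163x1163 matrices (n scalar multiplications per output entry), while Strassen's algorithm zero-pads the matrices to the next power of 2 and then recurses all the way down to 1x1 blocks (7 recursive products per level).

Matrix multiplication for 1163x1163 matrices:

Strassen's algorithm requires power-of-2 dimensions. Pad 1163x1163 to 2048x2048 (next power of 2).

Standard algorithm: 1163^3 = 1573037747 multiplications
Strassen's algorithm: 7^(log2(2048)) = 7^11 = 1977326743 multiplications
Difference: 1573037747 - 1977326743 = -404288996 (Strassen uses MORE here due to padding overhead — for small or just-over-power-of-2 n, padding can outweigh the per-level savings)

Standard: 1573037747 multiplications (1163^3). Strassen: 1977326743 multiplications (7^11, after padding to 2048x2048). Strassen reduces 8 recursive multiplications to 7 at each level.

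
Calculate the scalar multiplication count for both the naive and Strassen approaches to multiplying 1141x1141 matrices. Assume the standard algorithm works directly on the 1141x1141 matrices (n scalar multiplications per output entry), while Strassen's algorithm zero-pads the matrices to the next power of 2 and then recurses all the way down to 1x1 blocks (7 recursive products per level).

Matrix multiplication for 1141x1141 matrices:

Strassen's algorithm requires power-of-2 dimensions. Pad 1141x1141 to 2048x2048 (next power of 2).

Standard algorithm: 1141^3 = 1485446221 multiplications
Strassen's algorithm: 7^(log2(2048)) = 7^11 = 1977326743 multiplications
Difference: 1485446221 - 1977326743 = -491880522 (Strassen uses MORE here due to padding overhead — for small or just-over-power-of-2 n, padding can outweigh the per-level savings)

Standard: 1485446221 multiplications (1141^3). Strassen: 1977326743 multiplications (7^11, after padding to 2048x2048). Strassen reduces 8 recursive multiplications to 7 at each level.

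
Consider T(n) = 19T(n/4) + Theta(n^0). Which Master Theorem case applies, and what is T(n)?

Master Theorem for T(n) = 19T(n/4) + O(n^0):

a = 19, b = 4, c = 0
log_b(a) = log_4(19) = 2.1240

Case 1: c = 0 < log_4(19) = 2.1240
T(n) = O(n^(log_4 19))

For T(n) = 19T(n/4) + O(n^0): log_4(19) = 2.1240. This is Case 1 of the Master Theorem (c < log_b(a), work dominated by leaves), giving O(n^(log_4 19)).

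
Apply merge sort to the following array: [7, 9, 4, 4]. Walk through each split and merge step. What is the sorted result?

Merge sort trace:

Split: [7, 9, 4, 4] -> [7, 9] and [4, 4]
  Split: [7, 9] -> [7] and [9]
  Merge: [7] + [9] -> [7, 9]
  Split: [4, 4] -> [4] and [4]
  Merge: [4] + [4] -> [4, 4]
Merge: [7, 9] + [4, 4] -> [4, 4, 7, 9]

Final sorted array: [4, 4, 7, 9]

The merge sort proceeds by recursively splitting the array and merging sorted halves.
After all merges, the sorted array is [4, 4, 7, 9].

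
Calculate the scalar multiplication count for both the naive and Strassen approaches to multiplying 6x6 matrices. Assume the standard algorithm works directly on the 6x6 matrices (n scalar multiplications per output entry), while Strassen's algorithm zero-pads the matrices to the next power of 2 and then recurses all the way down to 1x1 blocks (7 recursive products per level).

Matrix multiplication for 6x6 matrices:

Strassen's algorithm requires power-of-2 dimensions. Pad 6x6 to 8x8 (next power of 2).

Standard algorithm: 6^3 = 216 multiplications
Strassen's algorithm: 7^(log2(8)) = 7^3 = 343 multiplications
Difference: 216 - 343 = -127 (Strassen uses MORE here due to padding overhead — for small or just-over-power-of-2 n, padding can outweigh the per-level savings)

Standard: 216 multiplications (6^3). Strassen: 343 multiplications (7^3, after padding to 8x8). Strassen reduces 8 recursive multiplications to 7 at each level.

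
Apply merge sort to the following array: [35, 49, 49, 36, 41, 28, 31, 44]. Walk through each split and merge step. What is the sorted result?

Merge sort trace:

Split: [35, 49, 49, 36, 41, 28, 31, 44] -> [35, 49, 49, 36] and [41, 28, 31, 44]
  Split: [35, 49, 49, 36] -> [35, 49] and [49, 36]
    Split: [35, 49] -> [35] and [49]
    Merge: [35] + [49] -> [35, 49]
    Split: [49, 36] -> [49] and [36]
    Merge: [49] + [36] -> [36, 49]
  Merge: [35, 49] + [36, 49] -> [35, 36, 49, 49]
  Split: [41, 28, 31, 44] -> [41, 28] and [31, 44]
    Split: [41, 28] -> [41] and [28]
    Merge: [41] + [28] -> [28, 41]
    Split: [31, 44] -> [31] and [44]
    Merge: [31] + [44] -> [31, 44]
  Merge: [28, 41] + [31, 44] -> [28, 31, 41, 44]
Merge: [35, 36, 49, 49] + [28, 31, 41, 44] -> [28, 31, 35, 36, 41, 44, 49, 49]

Final sorted array: [28, 31, 35, 36, 41, 44, 49, 49]

The merge sort proceeds by recursively splitting the array and merging sorted halves.
After all merges, the sorted array is [28, 31, 35, 36, 41, 44, 49, 49].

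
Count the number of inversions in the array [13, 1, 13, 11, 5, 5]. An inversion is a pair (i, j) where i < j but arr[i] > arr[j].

Finding inversions in [13, 1, 13, 11, 5, 5]:

(0, 1): arr[0]=13 > arr[1]=1
(0, 3): arr[0]=13 > arr[3]=11
(0, 4): arr[0]=13 > arr[4]=5
(0, 5): arr[0]=13 > arr[5]=5
(2, 3): arr[2]=13 > arr[3]=11
(2, 4): arr[2]=13 > arr[4]=5
(2, 5): arr[2]=13 > arr[5]=5
(3, 4): arr[3]=11 > arr[4]=5
(3, 5): arr[3]=11 > arr[5]=5

Total inversions: 9

The array has 9 inversion(s): (0,1), (0,3), (0,4), (0,5), (2,3), (2,4), (2,5), (3,4), (3,5). Each pair (i,j) satisfies i < j and arr[i] > arr[j].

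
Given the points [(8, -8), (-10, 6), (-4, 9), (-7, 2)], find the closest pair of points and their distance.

Computing all pairwise distances among 4 points:

d((8, -8), (-10, 6)) = 22.8035
d((8, -8), (-4, 9)) = 20.8087
d((8, -8), (-7, 2)) = 18.0278
d((-10, 6), (-4, 9)) = 6.7082
d((-10, 6), (-7, 2)) = 5.0 <-- minimum
d((-4, 9), (-7, 2)) = 7.6158

Closest pair: (-10, 6) and (-7, 2) with distance 5.0

The closest pair is (-10, 6) and (-7, 2) with Euclidean distance 5.0. For 4 points, brute-force pairwise comparison is shown above. For large n, the divide-and-conquer algorithm (sort by x, recurse on halves, check the dividing strip) achieves O(n log n).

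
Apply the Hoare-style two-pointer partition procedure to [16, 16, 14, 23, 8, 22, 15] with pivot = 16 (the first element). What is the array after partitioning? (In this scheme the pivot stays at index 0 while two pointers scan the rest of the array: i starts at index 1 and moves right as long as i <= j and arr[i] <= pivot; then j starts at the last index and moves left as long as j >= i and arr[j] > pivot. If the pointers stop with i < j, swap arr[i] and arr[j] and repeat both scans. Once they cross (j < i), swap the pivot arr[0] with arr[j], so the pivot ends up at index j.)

Hoare-style two-pointer partition with pivot = 16:

Initial array: [16, 16, 14, 23, 8, 22, 15]

Pointers start at i = 1, j = 6.
i stops at index 3 (arr[3]=23 > 16), j stops at index 6 (arr[6]=15 <= 16): swap arr[3] and arr[6], array becomes [16, 16, 14, 15, 8, 22, 23]
i ends at 5, j ends at 4: the pointers have crossed (j < i), so scanning stops.

Swap pivot arr[0] with arr[4] to place pivot at position 4: [8, 16, 14, 15, 16, 22, 23]
Pivot position: 4

After partitioning with pivot 16, the array becomes [8, 16, 14, 15, 16, 22, 23]. The pivot is placed at index 4. All elements to the left of the pivot are <= 16, and all elements to the right are > 16.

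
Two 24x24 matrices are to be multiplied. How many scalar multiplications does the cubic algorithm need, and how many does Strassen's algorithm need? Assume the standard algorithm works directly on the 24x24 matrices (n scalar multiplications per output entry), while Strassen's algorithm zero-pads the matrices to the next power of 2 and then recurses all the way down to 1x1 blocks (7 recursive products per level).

Matrix multiplication for 24x24 matrices:

Strassen's algorithm requires power-of-2 dimensions. Pad 24x24 to 32x32 (next power of 2).

Standard algorithm: 24^3 = 13824 multiplications
Strassen's algorithm: 7^(log2(32)) = 7^5 = 16807 multiplications
Difference: 13824 - 16807 = -2983 (Strassen uses MORE here due to padding overhead — for small or just-over-power-of-2 n, padding can outweigh the per-level savings)

Standard: 13824 multiplications (24^3). Strassen: 16807 multiplications (7^5, after padding to 32x32). Strassen reduces 8 recursive multiplications to 7 at each level.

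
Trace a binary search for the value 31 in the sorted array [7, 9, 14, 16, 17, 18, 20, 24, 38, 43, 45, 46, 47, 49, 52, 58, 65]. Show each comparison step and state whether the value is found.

Binary search for 31 in [7, 9, 14, 16, 17, 18, 20, 24, 38, 43, 45, 46, 47, 49, 52, 58, 65]:

lo=0, hi=16, mid=8, arr[mid]=38 -> 38 > 31, search left half
lo=0, hi=7, mid=3, arr[mid]=16 -> 16 < 31, search right half
lo=4, hi=7, mid=5, arr[mid]=18 -> 18 < 31, search right half
lo=6, hi=7, mid=6, arr[mid]=20 -> 20 < 31, search right half
lo=7, hi=7, mid=7, arr[mid]=24 -> 24 < 31, search right half
lo=8 > hi=7, target 31 not found

Binary search determines that 31 is not in the array after 5 comparisons. The search space was exhausted without finding the target.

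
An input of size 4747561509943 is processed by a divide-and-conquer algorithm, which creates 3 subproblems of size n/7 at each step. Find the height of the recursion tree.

For divide and conquer with division factor 7:

Problem sizes at each level:
Level 0: 4747561509943
Level 1: 678223072849
Level 2: 96889010407
Level 3: 13841287201
Level 4: 1977326743
Level 5: 282475249
Level 6: 40353607
Level 7: 5764801
Level 8: 823543
Level 9: 117649
Level 10: 16807
Level 11: 2401
Level 12: 343
Level 13: 49
Level 14: 7
Level 15: 1

The root is level 0 and the size-1 base case is level 15 (the tree spans levels 0 through 15, i.e. 16 levels counting the root), so the depth is the number of divisions: log_7(4747561509943) = 15

The recursion tree depth is log_7(4747561509943) = 15. At each level, the problem size is divided by 7, so it takes 15 divisions to reduce to a base case of size 1. The algorithm makes 3 recursive calls at each level.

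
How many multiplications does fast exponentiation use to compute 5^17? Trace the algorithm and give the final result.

Computing 5^17 by squaring (build up from 5^1; each line after the first costs one multiplication):

5^1 = 5
5^2 = (5^1)^2 = 5^2 = 25
5^4 = (5^2)^2 = 25^2 = 625
5^8 = (5^4)^2 = 625^2 = 390625
5^16 = (5^8)^2 = 390625^2 = 152587890625
5^17 = 5 * 5^16 = 5 * 152587890625 = 762939453125

Result: 762939453125
Multiplications needed: 5 (5 lines after 5^1)

5^17 = 762939453125. Using exponentiation by squaring, this requires 5 multiplications. The key idea: if the exponent is even, square the half-power; if odd, multiply by the base once.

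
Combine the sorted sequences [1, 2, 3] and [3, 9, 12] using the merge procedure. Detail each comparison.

Merging process:

Compare 1 vs 3: take 1 from left. Merged: [1]
Compare 2 vs 3: take 2 from left. Merged: [1, 2]
Compare 3 vs 3: take 3 from left. Merged: [1, 2, 3]
Append remaining from right: [3, 9, 12]. Merged: [1, 2, 3, 3, 9, 12]

Final merged array: [1, 2, 3, 3, 9, 12]
Total comparisons: 3

The merged array is [1, 2, 3, 3, 9, 12], requiring 3 comparisons. The merge step runs in O(n) time where n is the total number of elements.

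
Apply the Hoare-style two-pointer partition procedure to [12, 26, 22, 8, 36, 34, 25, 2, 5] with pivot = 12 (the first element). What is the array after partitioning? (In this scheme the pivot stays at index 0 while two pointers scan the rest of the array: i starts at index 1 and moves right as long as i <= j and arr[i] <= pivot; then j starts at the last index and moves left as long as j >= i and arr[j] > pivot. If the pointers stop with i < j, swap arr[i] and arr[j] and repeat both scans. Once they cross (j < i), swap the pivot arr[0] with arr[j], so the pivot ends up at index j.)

Hoare-style two-pointer partition with pivot = 12:

Initial array: [12, 26, 22, 8, 36, 34, 25, 2, 5]

Pointers start at i = 1, j = 8.
i stops at index 1 (arr[1]=26 > 12), j stops at index 8 (arr[8]=5 <= 12): swap arr[1] and arr[8], array becomes [12, 5, 22, 8, 36, 34, 25, 2, 26]
i stops at index 2 (arr[2]=22 > 12), j stops at index 7 (arr[7]=2 <= 12): swap arr[2] and arr[7], array becomes [12, 5, 2, 8, 36, 34, 25, 22, 26]
i ends at 4, j ends at 3: the pointers have crossed (j < i), so scanning stops.

Swap pivot arr[0] with arr[3] to place pivot at position 3: [8, 5, 2, 12, 36, 34, 25, 22, 26]
Pivot position: 3

After partitioning with pivot 12, the array becomes [8, 5, 2, 12, 36, 34, 25, 22, 26]. The pivot is placed at index 3. All elements to the left of the pivot are <= 12, and all elements to the right are > 12.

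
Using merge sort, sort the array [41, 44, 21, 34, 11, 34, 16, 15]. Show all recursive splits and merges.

Merge sort trace:

Split: [41, 44, 21, 34, 11, 34, 16, 15] -> [41, 44, 21, 34] and [11, 34, 16, 15]
  Split: [41, 44, 21, 34] -> [41, 44] and [21, 34]
    Split: [41, 44] -> [41] and [44]
    Merge: [41] + [44] -> [41, 44]
    Split: [21, 34] -> [21] and [34]
    Merge: [21] + [34] -> [21, 34]
  Merge: [41, 44] + [21, 34] -> [21, 34, 41, 44]
  Split: [11, 34, 16, 15] -> [11, 34] and [16, 15]
    Split: [11, 34] -> [11] and [34]
    Merge: [11] + [34] -> [11, 34]
    Split: [16, 15] -> [16] and [15]
    Merge: [16] + [15] -> [15, 16]
  Merge: [11, 34] + [15, 16] -> [11, 15, 16, 34]
Merge: [21, 34, 41, 44] + [11, 15, 16, 34] -> [11, 15, 16, 21, 34, 34, 41, 44]

Final sorted array: [11, 15, 16, 21, 34, 34, 41, 44]

The merge sort proceeds by recursively splitting the array and merging sorted halves.
After all merges, the sorted array is [11, 15, 16, 21, 34, 34, 41, 44].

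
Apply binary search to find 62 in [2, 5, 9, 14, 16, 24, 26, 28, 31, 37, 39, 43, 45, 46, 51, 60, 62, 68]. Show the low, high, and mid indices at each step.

Binary search for 62 in [2, 5, 9, 14, 16, 24, 26, 28, 31, 37, 39, 43, 45, 46, 51, 60, 62, 68]:

lo=0, hi=17, mid=8, arr[mid]=31 -> 31 < 62, search right half
lo=9, hi=17, mid=13, arr[mid]=46 -> 46 < 62, search right half
lo=14, hi=17, mid=15, arr[mid]=60 -> 60 < 62, search right half
lo=16, hi=17, mid=16, arr[mid]=62 -> Found target at index 16!

Binary search finds 62 at index 16 after 4 comparisons. The search repeatedly halves the search space by comparing with the middle element.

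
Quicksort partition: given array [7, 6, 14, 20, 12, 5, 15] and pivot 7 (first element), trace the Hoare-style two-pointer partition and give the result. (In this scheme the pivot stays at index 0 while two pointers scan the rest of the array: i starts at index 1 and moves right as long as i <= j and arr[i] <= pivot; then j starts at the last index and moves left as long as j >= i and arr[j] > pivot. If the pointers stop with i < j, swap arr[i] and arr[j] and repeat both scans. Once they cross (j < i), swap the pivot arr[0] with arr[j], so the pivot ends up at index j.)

Hoare-style two-pointer partition with pivot = 7:

Initial array: [7, 6, 14, 20, 12, 5, 15]

Pointers start at i = 1, j = 6.
i stops at index 2 (arr[2]=14 > 7), j stops at index 5 (arr[5]=5 <= 7): swap arr[2] and arr[5], array becomes [7, 6, 5, 20, 12, 14, 15]
i ends at 3, j ends at 2: the pointers have crossed (j < i), so scanning stops.

Swap pivot arr[0] with arr[2] to place pivot at position 2: [5, 6, 7, 20, 12, 14, 15]
Pivot position: 2

After partitioning with pivot 7, the array becomes [5, 6, 7, 20, 12, 14, 15]. The pivot is placed at index 2. All elements to the left of the pivot are <= 7, and all elements to the right are > 7.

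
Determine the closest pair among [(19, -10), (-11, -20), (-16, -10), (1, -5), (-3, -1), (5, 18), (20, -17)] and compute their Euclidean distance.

Computing all pairwise distances among 7 points:

d((19, -10), (-11, -20)) = 31.6228
d((19, -10), (-16, -10)) = 35.0
d((19, -10), (1, -5)) = 18.6815
d((19, -10), (-3, -1)) = 23.7697
d((19, -10), (5, 18)) = 31.305
d((19, -10), (20, -17)) = 7.0711
d((-11, -20), (-16, -10)) = 11.1803
d((-11, -20), (1, -5)) = 19.2094
d((-11, -20), (-3, -1)) = 20.6155
d((-11, -20), (5, 18)) = 41.2311
d((-11, -20), (20, -17)) = 31.1448
d((-16, -10), (1, -5)) = 17.72
d((-16, -10), (-3, -1)) = 15.8114
d((-16, -10), (5, 18)) = 35.0
d((-16, -10), (20, -17)) = 36.6742
d((1, -5), (-3, -1)) = 5.6569 <-- minimum
d((1, -5), (5, 18)) = 23.3452
d((1, -5), (20, -17)) = 22.4722
d((-3, -1), (5, 18)) = 20.6155
d((-3, -1), (20, -17)) = 28.0179
d((5, 18), (20, -17)) = 38.0789

Closest pair: (1, -5) and (-3, -1) with distance 5.6569

The closest pair is (1, -5) and (-3, -1) with Euclidean distance 5.6569. For 7 points, brute-force pairwise comparison is shown above. For large n, the divide-and-conquer algorithm (sort by x, recurse on halves, check the dividing strip) achieves O(n log n).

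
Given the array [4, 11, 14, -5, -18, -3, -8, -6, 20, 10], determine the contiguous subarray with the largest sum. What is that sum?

Using Kadane's algorithm on [4, 11, 14, -5, -18, -3, -8, -6, 20, 10]:

Scanning through the array:
Position 1 (value 11): max_ending_here = 15, max_so_far = 15
Position 2 (value 14): max_ending_here = 29, max_so_far = 29
Position 3 (value -5): max_ending_here = 24, max_so_far = 29
Position 4 (value -18): max_ending_here = 6, max_so_far = 29
Position 5 (value -3): max_ending_here = 3, max_so_far = 29
Position 6 (value -8): max_ending_here = -5, max_so_far = 29
Position 7 (value -6): max_ending_here = -6, max_so_far = 29
Position 8 (value 20): max_ending_here = 20, max_so_far = 29
Position 9 (value 10): max_ending_here = 30, max_so_far = 30

Maximum subarray: [20, 10]
Maximum sum: 30

The maximum subarray is [20, 10] with sum 30. This subarray runs from index 8 to index 9.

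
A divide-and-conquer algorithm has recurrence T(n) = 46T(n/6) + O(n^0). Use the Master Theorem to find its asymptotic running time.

Master Theorem for T(n) = 46T(n/6) + O(n^0):

a = 46, b = 6, c = 0
log_b(a) = log_6(46) = 2.1368

Case 1: c = 0 < log_6(46) = 2.1368
T(n) = O(n^(log_6 46))

For T(n) = 46T(n/6) + O(n^0): log_6(46) = 2.1368. This is Case 1 of the Master Theorem (c < log_b(a), work dominated by leaves), giving O(n^(log_6 46)).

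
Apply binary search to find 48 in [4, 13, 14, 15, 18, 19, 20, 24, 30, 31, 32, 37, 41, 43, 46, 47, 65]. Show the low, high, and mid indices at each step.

Binary search for 48 in [4, 13, 14, 15, 18, 19, 20, 24, 30, 31, 32, 37, 41, 43, 46, 47, 65]:

lo=0, hi=16, mid=8, arr[mid]=30 -> 30 < 48, search right half
lo=9, hi=16, mid=12, arr[mid]=41 -> 41 < 48, search right half
lo=13, hi=16, mid=14, arr[mid]=46 -> 46 < 48, search right half
lo=15, hi=16, mid=15, arr[mid]=47 -> 47 < 48, search right half
lo=16, hi=16, mid=16, arr[mid]=65 -> 65 > 48, search left half
lo=16 > hi=15, target 48 not found

Binary search determines that 48 is not in the array after 5 comparisons. The search space was exhausted without finding the target.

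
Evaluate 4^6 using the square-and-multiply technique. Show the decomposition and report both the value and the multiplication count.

Computing 4^6 by squaring (build up from 4^1; each line after the first costs one multiplication):

4^1 = 4
4^2 = (4^1)^2 = 4^2 = 16
4^3 = 4 * 4^2 = 4 * 16 = 64
4^6 = (4^3)^2 = 64^2 = 4096

Result: 4096
Multiplications needed: 3 (3 lines after 4^1)

4^6 = 4096. Using exponentiation by squaring, this requires 3 multiplications. The key idea: if the exponent is even, square the half-power; if odd, multiply by the base once.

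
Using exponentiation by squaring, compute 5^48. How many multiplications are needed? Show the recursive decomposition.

Computing 5^48 by squaring (build up from 5^1; each line after the first costs one multiplication):

5^1 = 5
5^2 = (5^1)^2 = 5^2 = 25
5^3 = 5 * 5^2 = 5 * 25 = 125
5^6 = (5^3)^2 = 125^2 = 15625
5^12 = (5^6)^2 = 15625^2 = 244140625
5^24 = (5^12)^2 = 244140625^2 = 59604644775390625
5^48 = (5^24)^2 = 59604644775390625^2 = 3552713678800500929355621337890625

Result: 3552713678800500929355621337890625
Multiplications needed: 6 (6 lines after 5^1)

5^48 = 3552713678800500929355621337890625. Using exponentiation by squaring, this requires 6 multiplications. The key idea: if the exponent is even, square the half-power; if odd, multiply by the base once.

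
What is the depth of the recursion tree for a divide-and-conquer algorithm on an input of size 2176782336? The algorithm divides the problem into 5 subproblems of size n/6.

For divide and conquer with division factor 6:

Problem sizes at each level:
Level 0: 2176782336
Level 1: 362797056
Level 2: 60466176
Level 3: 10077696
Level 4: 1679616
Level 5: 279936
Level 6: 46656
Level 7: 7776
Level 8: 1296
Level 9: 216
Level 10: 36
Level 11: 6
Level 12: 1

The root is level 0 and the size-1 base case is level 12 (the tree spans levels 0 through 12, i.e. 13 levels counting the root), so the depth is the number of divisions: log_6(2176782336) = 12

The recursion tree depth is log_6(2176782336) = 12. At each level, the problem size is divided by 6, so it takes 12 divisions to reduce to a base case of size 1. The algorithm makes 5 recursive calls at each level.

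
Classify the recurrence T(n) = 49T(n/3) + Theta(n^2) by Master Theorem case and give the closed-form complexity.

Master Theorem for T(n) = 49T(n/3) + O(n^2):

a = 49, b = 3, c = 2
log_b(a) = log_3(49) = 3.5425

Case 1: c = 2 < log_3(49) = 3.5425
T(n) = O(n^(log_3 49))

For T(n) = 49T(n/3) + O(n^2): log_3(49) = 3.5425. This is Case 1 of the Master Theorem (c < log_b(a), work dominated by leaves), giving O(n^(log_3 49)).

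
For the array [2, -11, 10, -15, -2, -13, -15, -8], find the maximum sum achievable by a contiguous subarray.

Using Kadane's algorithm on [2, -11, 10, -15, -2, -13, -15, -8]:

Scanning through the array:
Position 1 (value -11): max_ending_here = -9, max_so_far = 2
Position 2 (value 10): max_ending_here = 10, max_so_far = 10
Position 3 (value -15): max_ending_here = -5, max_so_far = 10
Position 4 (value -2): max_ending_here = -2, max_so_far = 10
Position 5 (value -13): max_ending_here = -13, max_so_far = 10
Position 6 (value -15): max_ending_here = -15, max_so_far = 10
Position 7 (value -8): max_ending_here = -8, max_so_far = 10

Maximum subarray: [10]
Maximum sum: 10

The maximum subarray is [10] with sum 10. This subarray runs from index 2 to index 2.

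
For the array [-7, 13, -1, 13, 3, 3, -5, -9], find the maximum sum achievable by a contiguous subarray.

Using Kadane's algorithm on [-7, 13, -1, 13, 3, 3, -5, -9]:

Scanning through the array:
Position 1 (value 13): max_ending_here = 13, max_so_far = 13
Position 2 (value -1): max_ending_here = 12, max_so_far = 13
Position 3 (value 13): max_ending_here = 25, max_so_far = 25
Position 4 (value 3): max_ending_here = 28, max_so_far = 28
Position 5 (value 3): max_ending_here = 31, max_so_far = 31
Position 6 (value -5): max_ending_here = 26, max_so_far = 31
Position 7 (value -9): max_ending_here = 17, max_so_far = 31

Maximum subarray: [13, -1, 13, 3, 3]
Maximum sum: 31

The maximum subarray is [13, -1, 13, 3, 3] with sum 31. This subarray runs from index 1 to index 5.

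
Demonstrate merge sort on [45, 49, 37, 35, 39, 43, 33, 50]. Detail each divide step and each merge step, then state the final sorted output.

Merge sort trace:

Split: [45, 49, 37, 35, 39, 43, 33, 50] -> [45, 49, 37, 35] and [39, 43, 33, 50]
  Split: [45, 49, 37, 35] -> [45, 49] and [37, 35]
    Split: [45, 49] -> [45] and [49]
    Merge: [45] + [49] -> [45, 49]
    Split: [37, 35] -> [37] and [35]
    Merge: [37] + [35] -> [35, 37]
  Merge: [45, 49] + [35, 37] -> [35, 37, 45, 49]
  Split: [39, 43, 33, 50] -> [39, 43] and [33, 50]
    Split: [39, 43] -> [39] and [43]
    Merge: [39] + [43] -> [39, 43]
    Split: [33, 50] -> [33] and [50]
    Merge: [33] + [50] -> [33, 50]
  Merge: [39, 43] + [33, 50] -> [33, 39, 43, 50]
Merge: [35, 37, 45, 49] + [33, 39, 43, 50] -> [33, 35, 37, 39, 43, 45, 49, 50]

Final sorted array: [33, 35, 37, 39, 43, 45, 49, 50]

The merge sort proceeds by recursively splitting the array and merging sorted halves.
After all merges, the sorted array is [33, 35, 37, 39, 43, 45, 49, 50].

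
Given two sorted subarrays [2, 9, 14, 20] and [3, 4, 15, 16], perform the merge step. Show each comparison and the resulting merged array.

Merging process:

Compare 2 vs 3: take 2 from left. Merged: [2]
Compare 9 vs 3: take 3 from right. Merged: [2, 3]
Compare 9 vs 4: take 4 from right. Merged: [2, 3, 4]
Compare 9 vs 15: take 9 from left. Merged: [2, 3, 4, 9]
Compare 14 vs 15: take 14 from left. Merged: [2, 3, 4, 9, 14]
Compare 20 vs 15: take 15 from right. Merged: [2, 3, 4, 9, 14, 15]
Compare 20 vs 16: take 16 from right. Merged: [2, 3, 4, 9, 14, 15, 16]
Append remaining from left: [20]. Merged: [2, 3, 4, 9, 14, 15, 16, 20]

Final merged array: [2, 3, 4, 9, 14, 15, 16, 20]
Total comparisons: 7

The merged array is [2, 3, 4, 9, 14, 15, 16, 20], requiring 7 comparisons. The merge step runs in O(n) time where n is the total number of elements.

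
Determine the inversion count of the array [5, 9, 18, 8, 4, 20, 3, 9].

Finding inversions in [5, 9, 18, 8, 4, 20, 3, 9]:

(0, 4): arr[0]=5 > arr[4]=4
(0, 6): arr[0]=5 > arr[6]=3
(1, 3): arr[1]=9 > arr[3]=8
(1, 4): arr[1]=9 > arr[4]=4
(1, 6): arr[1]=9 > arr[6]=3
(2, 3): arr[2]=18 > arr[3]=8
(2, 4): arr[2]=18 > arr[4]=4
(2, 6): arr[2]=18 > arr[6]=3
(2, 7): arr[2]=18 > arr[7]=9
(3, 4): arr[3]=8 > arr[4]=4
(3, 6): arr[3]=8 > arr[6]=3
(4, 6): arr[4]=4 > arr[6]=3
(5, 6): arr[5]=20 > arr[6]=3
(5, 7): arr[5]=20 > arr[7]=9

Total inversions: 14

The array has 14 inversion(s): (0,4), (0,6), (1,3), (1,4), (1,6), (2,3), (2,4), (2,6), (2,7), (3,4), (3,6), (4,6), (5,6), (5,7). Each pair (i,j) satisfies i < j and arr[i] > arr[j].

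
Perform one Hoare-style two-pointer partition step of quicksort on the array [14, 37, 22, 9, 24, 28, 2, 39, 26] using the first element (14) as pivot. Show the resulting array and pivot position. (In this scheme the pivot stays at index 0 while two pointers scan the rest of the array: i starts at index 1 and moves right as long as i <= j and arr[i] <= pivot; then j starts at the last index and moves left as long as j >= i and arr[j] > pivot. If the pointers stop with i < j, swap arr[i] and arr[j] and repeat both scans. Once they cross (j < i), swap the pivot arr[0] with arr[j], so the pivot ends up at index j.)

Hoare-style two-pointer partition with pivot = 14:

Initial array: [14, 37, 22, 9, 24, 28, 2, 39, 26]

Pointers start at i = 1, j = 8.
i stops at index 1 (arr[1]=37 > 14), j stops at index 6 (arr[6]=2 <= 14): swap arr[1] and arr[6], array becomes [14, 2, 22, 9, 24, 28, 37, 39, 26]
i stops at index 2 (arr[2]=22 > 14), j stops at index 3 (arr[3]=9 <= 14): swap arr[2] and arr[3], array becomes [14, 2, 9, 22, 24, 28, 37, 39, 26]
i ends at 3, j ends at 2: the pointers have crossed (j < i), so scanning stops.

Swap pivot arr[0] with arr[2] to place pivot at position 2: [9, 2, 14, 22, 24, 28, 37, 39, 26]
Pivot position: 2

After partitioning with pivot 14, the array becomes [9, 2, 14, 22, 24, 28, 37, 39, 26]. The pivot is placed at index 2. All elements to the left of the pivot are <= 14, and all elements to the right are > 14.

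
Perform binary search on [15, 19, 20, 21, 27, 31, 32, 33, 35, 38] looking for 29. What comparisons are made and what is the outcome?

Binary search for 29 in [15, 19, 20, 21, 27, 31, 32, 33, 35, 38]:

lo=0, hi=9, mid=4, arr[mid]=27 -> 27 < 29, search right half
lo=5, hi=9, mid=7, arr[mid]=33 -> 33 > 29, search left half
lo=5, hi=6, mid=5, arr[mid]=31 -> 31 > 29, search left half
lo=5 > hi=4, target 29 not found

Binary search determines that 29 is not in the array after 3 comparisons. The search space was exhausted without finding the target.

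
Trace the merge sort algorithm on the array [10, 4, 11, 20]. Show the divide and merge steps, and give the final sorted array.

Merge sort trace:

Split: [10, 4, 11, 20] -> [10, 4] and [11, 20]
  Split: [10, 4] -> [10] and [4]
  Merge: [10] + [4] -> [4, 10]
  Split: [11, 20] -> [11] and [20]
  Merge: [11] + [20] -> [11, 20]
Merge: [4, 10] + [11, 20] -> [4, 10, 11, 20]

Final sorted array: [4, 10, 11, 20]

The merge sort proceeds by recursively splitting the array and merging sorted halves.
After all merges, the sorted array is [4, 10, 11, 20].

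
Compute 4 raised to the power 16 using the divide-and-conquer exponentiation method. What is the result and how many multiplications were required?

Computing 4^16 by squaring (build up from 4^1; each line after the first costs one multiplication):

4^1 = 4
4^2 = (4^1)^2 = 4^2 = 16
4^4 = (4^2)^2 = 16^2 = 256
4^8 = (4^4)^2 = 256^2 = 65536
4^16 = (4^8)^2 = 65536^2 = 4294967296

Result: 4294967296
Multiplications needed: 4 (4 lines after 4^1)

4^16 = 4294967296. Using exponentiation by squaring, this requires 4 multiplications. The key idea: if the exponent is even, square the half-power; if odd, multiply by the base once.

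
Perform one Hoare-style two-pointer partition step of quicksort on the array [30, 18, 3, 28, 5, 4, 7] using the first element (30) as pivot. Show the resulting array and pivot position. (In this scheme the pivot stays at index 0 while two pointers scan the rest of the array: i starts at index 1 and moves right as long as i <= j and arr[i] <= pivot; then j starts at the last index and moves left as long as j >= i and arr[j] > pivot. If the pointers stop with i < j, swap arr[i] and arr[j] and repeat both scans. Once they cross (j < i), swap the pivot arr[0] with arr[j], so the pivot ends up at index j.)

Hoare-style two-pointer partition with pivot = 30:

Initial array: [30, 18, 3, 28, 5, 4, 7]

Pointers start at i = 1, j = 6.
i ends at 7, j ends at 6: the pointers have crossed (j < i), so scanning stops.

Swap pivot arr[0] with arr[6] to place pivot at position 6: [7, 18, 3, 28, 5, 4, 30]
Pivot position: 6

After partitioning with pivot 30, the array becomes [7, 18, 3, 28, 5, 4, 30]. The pivot is placed at index 6. All elements to the left of the pivot are <= 30, and all elements to the right are > 30.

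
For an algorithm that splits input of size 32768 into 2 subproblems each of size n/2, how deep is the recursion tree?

For divide and conquer with division factor 2:

Problem sizes at each level:
Level 0: 32768
Level 1: 16384
Level 2: 8192
Level 3: 4096
Level 4: 2048
Level 5: 1024
Level 6: 512
Level 7: 256
Level 8: 128
Level 9: 64
Level 10: 32
Level 11: 16
Level 12: 8
Level 13: 4
Level 14: 2
Level 15: 1

The root is level 0 and the size-1 base case is level 15 (the tree spans levels 0 through 15, i.e. 16 levels counting the root), so the depth is the number of divisions: log_2(32768) = 15

The recursion tree depth is log_2(32768) = 15. At each level, the problem size is divided by 2, so it takes 15 divisions to reduce to a base case of size 1. The algorithm makes 2 recursive calls at each level.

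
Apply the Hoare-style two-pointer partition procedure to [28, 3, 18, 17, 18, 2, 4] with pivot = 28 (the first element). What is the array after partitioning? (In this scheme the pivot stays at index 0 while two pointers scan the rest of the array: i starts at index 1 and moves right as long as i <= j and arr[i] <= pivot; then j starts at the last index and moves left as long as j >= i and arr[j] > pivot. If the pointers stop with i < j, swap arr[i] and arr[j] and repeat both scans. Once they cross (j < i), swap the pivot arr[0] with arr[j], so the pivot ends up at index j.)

Hoare-style two-pointer partition with pivot = 28:

Initial array: [28, 3, 18, 17, 18, 2, 4]

Pointers start at i = 1, j = 6.
i ends at 7, j ends at 6: the pointers have crossed (j < i), so scanning stops.

Swap pivot arr[0] with arr[6] to place pivot at position 6: [4, 3, 18, 17, 18, 2, 28]
Pivot position: 6

After partitioning with pivot 28, the array becomes [4, 3, 18, 17, 18, 2, 28]. The pivot is placed at index 6. All elements to the left of the pivot are <= 28, and all elements to the right are > 28.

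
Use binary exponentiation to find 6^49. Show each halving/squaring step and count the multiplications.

Computing 6^49 by squaring (build up from 6^1; each line after the first costs one multiplication):

6^1 = 6
6^2 = (6^1)^2 = 6^2 = 36
6^3 = 6 * 6^2 = 6 * 36 = 216
6^6 = (6^3)^2 = 216^2 = 46656
6^12 = (6^6)^2 = 46656^2 = 2176782336
6^24 = (6^12)^2 = 2176782336^2 = 4738381338321616896
6^48 = (6^24)^2 = 4738381338321616896^2 = 22452257707354557240087211123792674816
6^49 = 6 * 6^48 = 6 * 22452257707354557240087211123792674816 = 134713546244127343440523266742756048896

Result: 134713546244127343440523266742756048896
Multiplications needed: 7 (7 lines after 6^1)

6^49 = 134713546244127343440523266742756048896. Using exponentiation by squaring, this requires 7 multiplications. The key idea: if the exponent is even, square the half-power; if odd, multiply by the base once.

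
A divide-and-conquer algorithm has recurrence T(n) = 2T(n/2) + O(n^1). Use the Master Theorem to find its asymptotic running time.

Master Theorem for T(n) = 2T(n/2) + O(n^1):

a = 2, b = 2, c = 1
log_b(a) = log_2(2) = 1.0000

Case 2: c = 1 = log_2(2) = 1.0000
T(n) = O(n^1 log n) = O(n log n)

For T(n) = 2T(n/2) + O(n^1): log_2(2) = 1.0000. This is Case 2 of the Master Theorem (c = log_b(a), equal work at all levels), giving O(n log n).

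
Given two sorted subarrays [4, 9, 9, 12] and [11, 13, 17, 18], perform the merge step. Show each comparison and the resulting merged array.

Merging process:

Compare 4 vs 11: take 4 from left. Merged: [4]
Compare 9 vs 11: take 9 from left. Merged: [4, 9]
Compare 9 vs 11: take 9 from left. Merged: [4, 9, 9]
Compare 12 vs 11: take 11 from right. Merged: [4, 9, 9, 11]
Compare 12 vs 13: take 12 from left. Merged: [4, 9, 9, 11, 12]
Append remaining from right: [13, 17, 18]. Merged: [4, 9, 9, 11, 12, 13, 17, 18]

Final merged array: [4, 9, 9, 11, 12, 13, 17, 18]
Total comparisons: 5

The merged array is [4, 9, 9, 11, 12, 13, 17, 18], requiring 5 comparisons. The merge step runs in O(n) time where n is the total number of elements.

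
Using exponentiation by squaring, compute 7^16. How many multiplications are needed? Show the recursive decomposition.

Computing 7^16 by squaring (build up from 7^1; each line after the first costs one multiplication):

7^1 = 7
7^2 = (7^1)^2 = 7^2 = 49
7^4 = (7^2)^2 = 49^2 = 2401
7^8 = (7^4)^2 = 2401^2 = 5764801
7^16 = (7^8)^2 = 5764801^2 = 33232930569601

Result: 33232930569601
Multiplications needed: 4 (4 lines after 7^1)

7^16 = 33232930569601. Using exponentiation by squaring, this requires 4 multiplications. The key idea: if the exponent is even, square the half-power; if odd, multiply by the base once.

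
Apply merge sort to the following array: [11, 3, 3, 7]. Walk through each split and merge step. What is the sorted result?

Merge sort trace:

Split: [11, 3, 3, 7] -> [11, 3] and [3, 7]
  Split: [11, 3] -> [11] and [3]
  Merge: [11] + [3] -> [3, 11]
  Split: [3, 7] -> [3] and [7]
  Merge: [3] + [7] -> [3, 7]
Merge: [3, 11] + [3, 7] -> [3, 3, 7, 11]

Final sorted array: [3, 3, 7, 11]

The merge sort proceeds by recursively splitting the array and merging sorted halves.
After all merges, the sorted array is [3, 3, 7, 11].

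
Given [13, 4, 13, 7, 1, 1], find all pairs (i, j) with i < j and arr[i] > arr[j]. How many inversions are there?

Finding inversions in [13, 4, 13, 7, 1, 1]:

(0, 1): arr[0]=13 > arr[1]=4
(0, 3): arr[0]=13 > arr[3]=7
(0, 4): arr[0]=13 > arr[4]=1
(0, 5): arr[0]=13 > arr[5]=1
(1, 4): arr[1]=4 > arr[4]=1
(1, 5): arr[1]=4 > arr[5]=1
(2, 3): arr[2]=13 > arr[3]=7
(2, 4): arr[2]=13 > arr[4]=1
(2, 5): arr[2]=13 > arr[5]=1
(3, 4): arr[3]=7 > arr[4]=1
(3, 5): arr[3]=7 > arr[5]=1

Total inversions: 11

The array has 11 inversion(s): (0,1), (0,3), (0,4), (0,5), (1,4), (1,5), (2,3), (2,4), (2,5), (3,4), (3,5). Each pair (i,j) satisfies i < j and arr[i] > arr[j].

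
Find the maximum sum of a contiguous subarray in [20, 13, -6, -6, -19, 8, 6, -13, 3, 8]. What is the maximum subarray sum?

Using Kadane's algorithm on [20, 13, -6, -6, -19, 8, 6, -13, 3, 8]:

Scanning through the array:
Position 1 (value 13): max_ending_here = 33, max_so_far = 33
Position 2 (value -6): max_ending_here = 27, max_so_far = 33
Position 3 (value -6): max_ending_here = 21, max_so_far = 33
Position 4 (value -19): max_ending_here = 2, max_so_far = 33
Position 5 (value 8): max_ending_here = 10, max_so_far = 33
Position 6 (value 6): max_ending_here = 16, max_so_far = 33
Position 7 (value -13): max_ending_here = 3, max_so_far = 33
Position 8 (value 3): max_ending_here = 6, max_so_far = 33
Position 9 (value 8): max_ending_here = 14, max_so_far = 33

Maximum subarray: [20, 13]
Maximum sum: 33

The maximum subarray is [20, 13] with sum 33. This subarray runs from index 0 to index 1.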